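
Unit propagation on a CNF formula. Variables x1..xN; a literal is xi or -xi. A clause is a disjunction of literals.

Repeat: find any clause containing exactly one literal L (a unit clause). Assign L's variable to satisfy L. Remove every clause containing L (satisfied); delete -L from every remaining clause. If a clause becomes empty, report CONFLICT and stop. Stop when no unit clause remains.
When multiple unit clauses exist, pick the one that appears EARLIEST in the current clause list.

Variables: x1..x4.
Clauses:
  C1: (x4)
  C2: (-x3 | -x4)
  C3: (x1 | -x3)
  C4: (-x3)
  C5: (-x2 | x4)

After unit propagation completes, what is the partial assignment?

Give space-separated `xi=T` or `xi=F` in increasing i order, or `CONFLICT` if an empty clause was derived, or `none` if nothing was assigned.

unit clause [4] forces x4=T; simplify:
  drop -4 from [-3, -4] -> [-3]
  satisfied 2 clause(s); 3 remain; assigned so far: [4]
unit clause [-3] forces x3=F; simplify:
  satisfied 3 clause(s); 0 remain; assigned so far: [3, 4]

Answer: x3=F x4=T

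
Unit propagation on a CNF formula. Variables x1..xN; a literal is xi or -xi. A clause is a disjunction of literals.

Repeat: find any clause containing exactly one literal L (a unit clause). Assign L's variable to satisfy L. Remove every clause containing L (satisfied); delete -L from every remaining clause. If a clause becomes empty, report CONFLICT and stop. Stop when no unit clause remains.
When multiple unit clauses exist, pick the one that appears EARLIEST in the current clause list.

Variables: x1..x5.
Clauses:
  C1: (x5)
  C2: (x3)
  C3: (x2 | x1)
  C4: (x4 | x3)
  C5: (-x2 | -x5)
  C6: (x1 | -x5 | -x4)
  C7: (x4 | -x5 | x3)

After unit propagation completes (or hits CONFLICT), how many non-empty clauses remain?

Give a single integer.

Answer: 0

Derivation:
unit clause [5] forces x5=T; simplify:
  drop -5 from [-2, -5] -> [-2]
  drop -5 from [1, -5, -4] -> [1, -4]
  drop -5 from [4, -5, 3] -> [4, 3]
  satisfied 1 clause(s); 6 remain; assigned so far: [5]
unit clause [3] forces x3=T; simplify:
  satisfied 3 clause(s); 3 remain; assigned so far: [3, 5]
unit clause [-2] forces x2=F; simplify:
  drop 2 from [2, 1] -> [1]
  satisfied 1 clause(s); 2 remain; assigned so far: [2, 3, 5]
unit clause [1] forces x1=T; simplify:
  satisfied 2 clause(s); 0 remain; assigned so far: [1, 2, 3, 5]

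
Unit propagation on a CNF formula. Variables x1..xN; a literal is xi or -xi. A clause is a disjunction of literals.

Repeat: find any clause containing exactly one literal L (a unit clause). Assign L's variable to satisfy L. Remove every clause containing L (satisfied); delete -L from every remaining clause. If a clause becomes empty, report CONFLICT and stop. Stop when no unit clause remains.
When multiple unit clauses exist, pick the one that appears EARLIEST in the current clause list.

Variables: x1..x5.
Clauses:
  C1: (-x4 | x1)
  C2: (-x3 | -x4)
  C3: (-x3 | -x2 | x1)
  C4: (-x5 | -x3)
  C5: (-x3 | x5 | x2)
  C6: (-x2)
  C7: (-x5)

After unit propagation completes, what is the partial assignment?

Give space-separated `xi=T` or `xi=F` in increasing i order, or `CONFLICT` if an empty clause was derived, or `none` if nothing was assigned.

Answer: x2=F x3=F x5=F

Derivation:
unit clause [-2] forces x2=F; simplify:
  drop 2 from [-3, 5, 2] -> [-3, 5]
  satisfied 2 clause(s); 5 remain; assigned so far: [2]
unit clause [-5] forces x5=F; simplify:
  drop 5 from [-3, 5] -> [-3]
  satisfied 2 clause(s); 3 remain; assigned so far: [2, 5]
unit clause [-3] forces x3=F; simplify:
  satisfied 2 clause(s); 1 remain; assigned so far: [2, 3, 5]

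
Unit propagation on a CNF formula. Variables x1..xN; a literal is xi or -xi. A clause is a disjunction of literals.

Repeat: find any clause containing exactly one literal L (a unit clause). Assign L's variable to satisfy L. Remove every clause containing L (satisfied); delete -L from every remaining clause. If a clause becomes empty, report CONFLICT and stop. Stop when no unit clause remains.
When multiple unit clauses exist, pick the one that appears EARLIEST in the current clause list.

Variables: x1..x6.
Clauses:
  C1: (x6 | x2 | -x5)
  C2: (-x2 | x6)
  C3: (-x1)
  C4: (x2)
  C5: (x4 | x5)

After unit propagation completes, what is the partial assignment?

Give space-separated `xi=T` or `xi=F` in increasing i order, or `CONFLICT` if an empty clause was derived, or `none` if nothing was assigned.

Answer: x1=F x2=T x6=T

Derivation:
unit clause [-1] forces x1=F; simplify:
  satisfied 1 clause(s); 4 remain; assigned so far: [1]
unit clause [2] forces x2=T; simplify:
  drop -2 from [-2, 6] -> [6]
  satisfied 2 clause(s); 2 remain; assigned so far: [1, 2]
unit clause [6] forces x6=T; simplify:
  satisfied 1 clause(s); 1 remain; assigned so far: [1, 2, 6]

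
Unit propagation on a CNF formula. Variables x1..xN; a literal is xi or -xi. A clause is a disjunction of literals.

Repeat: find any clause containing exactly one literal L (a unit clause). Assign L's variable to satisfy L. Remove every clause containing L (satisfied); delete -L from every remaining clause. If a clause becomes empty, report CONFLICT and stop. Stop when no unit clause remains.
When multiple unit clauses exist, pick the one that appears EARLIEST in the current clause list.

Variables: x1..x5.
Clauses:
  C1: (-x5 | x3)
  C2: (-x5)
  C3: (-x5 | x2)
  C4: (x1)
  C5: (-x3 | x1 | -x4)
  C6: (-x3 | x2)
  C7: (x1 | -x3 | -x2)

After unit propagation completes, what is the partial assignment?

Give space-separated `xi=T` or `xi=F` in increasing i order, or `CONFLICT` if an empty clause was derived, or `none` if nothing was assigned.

unit clause [-5] forces x5=F; simplify:
  satisfied 3 clause(s); 4 remain; assigned so far: [5]
unit clause [1] forces x1=T; simplify:
  satisfied 3 clause(s); 1 remain; assigned so far: [1, 5]

Answer: x1=T x5=F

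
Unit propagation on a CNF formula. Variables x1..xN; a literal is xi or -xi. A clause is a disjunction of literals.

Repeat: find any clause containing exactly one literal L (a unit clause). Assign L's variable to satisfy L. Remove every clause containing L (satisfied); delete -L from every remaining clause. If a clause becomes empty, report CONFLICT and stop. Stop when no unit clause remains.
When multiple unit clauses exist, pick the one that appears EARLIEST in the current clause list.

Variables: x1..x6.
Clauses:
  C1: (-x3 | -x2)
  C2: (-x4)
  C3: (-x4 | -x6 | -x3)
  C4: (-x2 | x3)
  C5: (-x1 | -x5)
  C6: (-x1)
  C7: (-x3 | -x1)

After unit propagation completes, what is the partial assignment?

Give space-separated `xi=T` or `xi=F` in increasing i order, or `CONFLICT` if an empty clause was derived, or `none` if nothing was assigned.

Answer: x1=F x4=F

Derivation:
unit clause [-4] forces x4=F; simplify:
  satisfied 2 clause(s); 5 remain; assigned so far: [4]
unit clause [-1] forces x1=F; simplify:
  satisfied 3 clause(s); 2 remain; assigned so far: [1, 4]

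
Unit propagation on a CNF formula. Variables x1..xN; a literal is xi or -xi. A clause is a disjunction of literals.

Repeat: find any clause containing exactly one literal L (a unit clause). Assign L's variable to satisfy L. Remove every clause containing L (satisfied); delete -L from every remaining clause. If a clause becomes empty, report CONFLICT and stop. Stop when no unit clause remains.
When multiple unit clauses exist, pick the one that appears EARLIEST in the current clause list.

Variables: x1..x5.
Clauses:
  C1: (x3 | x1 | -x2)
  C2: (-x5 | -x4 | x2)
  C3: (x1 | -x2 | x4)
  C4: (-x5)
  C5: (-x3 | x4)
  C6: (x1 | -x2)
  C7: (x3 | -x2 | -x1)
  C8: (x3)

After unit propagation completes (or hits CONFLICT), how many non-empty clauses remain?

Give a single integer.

Answer: 1

Derivation:
unit clause [-5] forces x5=F; simplify:
  satisfied 2 clause(s); 6 remain; assigned so far: [5]
unit clause [3] forces x3=T; simplify:
  drop -3 from [-3, 4] -> [4]
  satisfied 3 clause(s); 3 remain; assigned so far: [3, 5]
unit clause [4] forces x4=T; simplify:
  satisfied 2 clause(s); 1 remain; assigned so far: [3, 4, 5]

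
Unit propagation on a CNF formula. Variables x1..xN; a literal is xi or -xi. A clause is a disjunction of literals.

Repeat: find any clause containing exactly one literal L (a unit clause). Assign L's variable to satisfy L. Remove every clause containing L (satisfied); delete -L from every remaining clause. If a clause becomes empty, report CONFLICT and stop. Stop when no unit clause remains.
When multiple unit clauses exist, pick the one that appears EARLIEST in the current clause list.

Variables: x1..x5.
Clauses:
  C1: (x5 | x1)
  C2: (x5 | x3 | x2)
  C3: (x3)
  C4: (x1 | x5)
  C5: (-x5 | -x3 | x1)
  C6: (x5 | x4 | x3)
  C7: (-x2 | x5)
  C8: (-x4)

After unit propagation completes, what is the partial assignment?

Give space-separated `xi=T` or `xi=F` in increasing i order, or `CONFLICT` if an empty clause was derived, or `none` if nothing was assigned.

unit clause [3] forces x3=T; simplify:
  drop -3 from [-5, -3, 1] -> [-5, 1]
  satisfied 3 clause(s); 5 remain; assigned so far: [3]
unit clause [-4] forces x4=F; simplify:
  satisfied 1 clause(s); 4 remain; assigned so far: [3, 4]

Answer: x3=T x4=F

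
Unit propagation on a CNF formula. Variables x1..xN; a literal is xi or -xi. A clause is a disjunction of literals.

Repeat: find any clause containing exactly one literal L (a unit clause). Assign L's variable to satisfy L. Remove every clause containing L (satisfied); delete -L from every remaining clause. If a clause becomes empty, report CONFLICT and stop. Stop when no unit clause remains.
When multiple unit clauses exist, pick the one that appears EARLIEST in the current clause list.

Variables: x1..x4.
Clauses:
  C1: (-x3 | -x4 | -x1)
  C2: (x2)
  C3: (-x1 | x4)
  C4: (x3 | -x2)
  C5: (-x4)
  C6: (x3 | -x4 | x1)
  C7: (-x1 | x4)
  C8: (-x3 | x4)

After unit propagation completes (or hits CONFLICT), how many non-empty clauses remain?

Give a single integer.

Answer: 2

Derivation:
unit clause [2] forces x2=T; simplify:
  drop -2 from [3, -2] -> [3]
  satisfied 1 clause(s); 7 remain; assigned so far: [2]
unit clause [3] forces x3=T; simplify:
  drop -3 from [-3, -4, -1] -> [-4, -1]
  drop -3 from [-3, 4] -> [4]
  satisfied 2 clause(s); 5 remain; assigned so far: [2, 3]
unit clause [-4] forces x4=F; simplify:
  drop 4 from [-1, 4] -> [-1]
  drop 4 from [-1, 4] -> [-1]
  drop 4 from [4] -> [] (empty!)
  satisfied 2 clause(s); 3 remain; assigned so far: [2, 3, 4]
CONFLICT (empty clause)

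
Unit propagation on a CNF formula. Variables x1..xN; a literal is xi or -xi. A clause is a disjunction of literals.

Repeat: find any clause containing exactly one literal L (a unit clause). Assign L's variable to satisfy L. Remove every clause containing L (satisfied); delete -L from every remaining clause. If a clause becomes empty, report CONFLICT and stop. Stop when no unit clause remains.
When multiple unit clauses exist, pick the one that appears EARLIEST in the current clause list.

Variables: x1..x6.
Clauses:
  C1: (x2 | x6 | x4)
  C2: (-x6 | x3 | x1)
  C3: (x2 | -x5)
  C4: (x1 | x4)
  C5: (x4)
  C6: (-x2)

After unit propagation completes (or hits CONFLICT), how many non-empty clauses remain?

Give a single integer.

unit clause [4] forces x4=T; simplify:
  satisfied 3 clause(s); 3 remain; assigned so far: [4]
unit clause [-2] forces x2=F; simplify:
  drop 2 from [2, -5] -> [-5]
  satisfied 1 clause(s); 2 remain; assigned so far: [2, 4]
unit clause [-5] forces x5=F; simplify:
  satisfied 1 clause(s); 1 remain; assigned so far: [2, 4, 5]

Answer: 1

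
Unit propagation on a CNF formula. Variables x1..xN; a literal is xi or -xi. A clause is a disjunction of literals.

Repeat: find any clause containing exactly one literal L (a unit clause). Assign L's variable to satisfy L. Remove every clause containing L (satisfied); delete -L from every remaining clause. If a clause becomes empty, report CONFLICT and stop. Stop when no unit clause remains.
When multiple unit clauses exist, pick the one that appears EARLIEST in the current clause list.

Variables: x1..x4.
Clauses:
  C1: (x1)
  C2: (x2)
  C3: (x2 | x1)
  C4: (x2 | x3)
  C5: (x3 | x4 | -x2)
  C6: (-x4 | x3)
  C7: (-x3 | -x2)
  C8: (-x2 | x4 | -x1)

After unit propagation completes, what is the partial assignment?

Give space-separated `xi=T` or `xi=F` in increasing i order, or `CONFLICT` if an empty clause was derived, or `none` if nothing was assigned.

Answer: CONFLICT

Derivation:
unit clause [1] forces x1=T; simplify:
  drop -1 from [-2, 4, -1] -> [-2, 4]
  satisfied 2 clause(s); 6 remain; assigned so far: [1]
unit clause [2] forces x2=T; simplify:
  drop -2 from [3, 4, -2] -> [3, 4]
  drop -2 from [-3, -2] -> [-3]
  drop -2 from [-2, 4] -> [4]
  satisfied 2 clause(s); 4 remain; assigned so far: [1, 2]
unit clause [-3] forces x3=F; simplify:
  drop 3 from [3, 4] -> [4]
  drop 3 from [-4, 3] -> [-4]
  satisfied 1 clause(s); 3 remain; assigned so far: [1, 2, 3]
unit clause [4] forces x4=T; simplify:
  drop -4 from [-4] -> [] (empty!)
  satisfied 2 clause(s); 1 remain; assigned so far: [1, 2, 3, 4]
CONFLICT (empty clause)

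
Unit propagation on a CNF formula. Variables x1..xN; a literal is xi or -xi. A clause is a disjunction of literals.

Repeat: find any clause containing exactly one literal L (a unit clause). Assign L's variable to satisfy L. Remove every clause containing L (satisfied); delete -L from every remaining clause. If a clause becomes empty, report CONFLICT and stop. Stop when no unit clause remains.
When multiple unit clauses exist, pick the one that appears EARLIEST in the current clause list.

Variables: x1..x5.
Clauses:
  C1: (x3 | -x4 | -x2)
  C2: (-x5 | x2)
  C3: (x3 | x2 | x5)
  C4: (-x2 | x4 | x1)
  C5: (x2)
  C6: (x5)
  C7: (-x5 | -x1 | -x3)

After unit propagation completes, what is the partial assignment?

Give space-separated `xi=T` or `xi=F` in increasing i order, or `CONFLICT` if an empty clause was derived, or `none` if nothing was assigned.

Answer: x2=T x5=T

Derivation:
unit clause [2] forces x2=T; simplify:
  drop -2 from [3, -4, -2] -> [3, -4]
  drop -2 from [-2, 4, 1] -> [4, 1]
  satisfied 3 clause(s); 4 remain; assigned so far: [2]
unit clause [5] forces x5=T; simplify:
  drop -5 from [-5, -1, -3] -> [-1, -3]
  satisfied 1 clause(s); 3 remain; assigned so far: [2, 5]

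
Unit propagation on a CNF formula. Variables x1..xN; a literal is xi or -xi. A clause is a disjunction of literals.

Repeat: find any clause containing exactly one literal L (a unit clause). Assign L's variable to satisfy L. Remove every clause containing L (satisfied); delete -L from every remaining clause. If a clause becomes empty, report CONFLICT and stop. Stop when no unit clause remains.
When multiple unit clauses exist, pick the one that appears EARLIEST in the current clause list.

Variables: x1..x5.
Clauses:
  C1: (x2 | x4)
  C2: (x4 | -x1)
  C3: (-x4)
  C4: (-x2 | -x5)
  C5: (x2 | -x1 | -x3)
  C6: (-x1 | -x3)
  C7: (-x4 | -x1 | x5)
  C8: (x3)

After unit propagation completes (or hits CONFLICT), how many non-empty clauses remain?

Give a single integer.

Answer: 0

Derivation:
unit clause [-4] forces x4=F; simplify:
  drop 4 from [2, 4] -> [2]
  drop 4 from [4, -1] -> [-1]
  satisfied 2 clause(s); 6 remain; assigned so far: [4]
unit clause [2] forces x2=T; simplify:
  drop -2 from [-2, -5] -> [-5]
  satisfied 2 clause(s); 4 remain; assigned so far: [2, 4]
unit clause [-1] forces x1=F; simplify:
  satisfied 2 clause(s); 2 remain; assigned so far: [1, 2, 4]
unit clause [-5] forces x5=F; simplify:
  satisfied 1 clause(s); 1 remain; assigned so far: [1, 2, 4, 5]
unit clause [3] forces x3=T; simplify:
  satisfied 1 clause(s); 0 remain; assigned so far: [1, 2, 3, 4, 5]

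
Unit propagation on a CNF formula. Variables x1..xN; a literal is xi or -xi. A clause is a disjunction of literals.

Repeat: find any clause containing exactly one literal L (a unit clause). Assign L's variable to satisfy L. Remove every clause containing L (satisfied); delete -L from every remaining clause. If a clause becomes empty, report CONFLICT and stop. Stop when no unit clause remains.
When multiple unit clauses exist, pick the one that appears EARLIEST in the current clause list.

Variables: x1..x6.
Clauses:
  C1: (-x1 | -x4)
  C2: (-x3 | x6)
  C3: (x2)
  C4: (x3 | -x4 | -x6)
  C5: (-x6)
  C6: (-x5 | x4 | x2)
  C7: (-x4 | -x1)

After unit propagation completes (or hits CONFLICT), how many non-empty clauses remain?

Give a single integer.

Answer: 2

Derivation:
unit clause [2] forces x2=T; simplify:
  satisfied 2 clause(s); 5 remain; assigned so far: [2]
unit clause [-6] forces x6=F; simplify:
  drop 6 from [-3, 6] -> [-3]
  satisfied 2 clause(s); 3 remain; assigned so far: [2, 6]
unit clause [-3] forces x3=F; simplify:
  satisfied 1 clause(s); 2 remain; assigned so far: [2, 3, 6]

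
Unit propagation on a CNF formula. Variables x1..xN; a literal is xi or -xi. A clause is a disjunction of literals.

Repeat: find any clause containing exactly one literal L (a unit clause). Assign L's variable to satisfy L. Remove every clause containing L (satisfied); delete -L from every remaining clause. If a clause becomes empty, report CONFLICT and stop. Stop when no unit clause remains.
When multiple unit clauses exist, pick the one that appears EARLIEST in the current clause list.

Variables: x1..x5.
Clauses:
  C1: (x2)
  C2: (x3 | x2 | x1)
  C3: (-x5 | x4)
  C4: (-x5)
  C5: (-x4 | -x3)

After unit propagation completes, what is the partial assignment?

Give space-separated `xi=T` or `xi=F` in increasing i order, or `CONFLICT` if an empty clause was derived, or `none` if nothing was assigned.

unit clause [2] forces x2=T; simplify:
  satisfied 2 clause(s); 3 remain; assigned so far: [2]
unit clause [-5] forces x5=F; simplify:
  satisfied 2 clause(s); 1 remain; assigned so far: [2, 5]

Answer: x2=T x5=F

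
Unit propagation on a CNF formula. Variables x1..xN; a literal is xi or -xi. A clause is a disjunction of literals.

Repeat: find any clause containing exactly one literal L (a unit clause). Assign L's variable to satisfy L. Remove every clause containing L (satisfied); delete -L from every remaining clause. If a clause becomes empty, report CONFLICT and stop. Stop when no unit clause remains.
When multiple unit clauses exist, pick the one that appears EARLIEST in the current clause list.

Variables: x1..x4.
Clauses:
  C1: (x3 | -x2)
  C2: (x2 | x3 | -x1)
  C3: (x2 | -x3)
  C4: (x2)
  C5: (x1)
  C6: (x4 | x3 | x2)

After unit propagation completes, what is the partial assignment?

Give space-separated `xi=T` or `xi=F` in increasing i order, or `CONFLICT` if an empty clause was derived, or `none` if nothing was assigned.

unit clause [2] forces x2=T; simplify:
  drop -2 from [3, -2] -> [3]
  satisfied 4 clause(s); 2 remain; assigned so far: [2]
unit clause [3] forces x3=T; simplify:
  satisfied 1 clause(s); 1 remain; assigned so far: [2, 3]
unit clause [1] forces x1=T; simplify:
  satisfied 1 clause(s); 0 remain; assigned so far: [1, 2, 3]

Answer: x1=T x2=T x3=T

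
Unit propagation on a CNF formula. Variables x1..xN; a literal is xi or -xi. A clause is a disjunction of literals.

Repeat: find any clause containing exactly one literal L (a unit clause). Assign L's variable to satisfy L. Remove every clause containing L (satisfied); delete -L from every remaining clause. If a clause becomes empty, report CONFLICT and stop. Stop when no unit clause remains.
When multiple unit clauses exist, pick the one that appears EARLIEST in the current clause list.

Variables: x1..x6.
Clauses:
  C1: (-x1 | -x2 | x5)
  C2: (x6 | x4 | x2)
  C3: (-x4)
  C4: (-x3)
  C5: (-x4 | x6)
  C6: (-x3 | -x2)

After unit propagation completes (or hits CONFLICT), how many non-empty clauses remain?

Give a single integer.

unit clause [-4] forces x4=F; simplify:
  drop 4 from [6, 4, 2] -> [6, 2]
  satisfied 2 clause(s); 4 remain; assigned so far: [4]
unit clause [-3] forces x3=F; simplify:
  satisfied 2 clause(s); 2 remain; assigned so far: [3, 4]

Answer: 2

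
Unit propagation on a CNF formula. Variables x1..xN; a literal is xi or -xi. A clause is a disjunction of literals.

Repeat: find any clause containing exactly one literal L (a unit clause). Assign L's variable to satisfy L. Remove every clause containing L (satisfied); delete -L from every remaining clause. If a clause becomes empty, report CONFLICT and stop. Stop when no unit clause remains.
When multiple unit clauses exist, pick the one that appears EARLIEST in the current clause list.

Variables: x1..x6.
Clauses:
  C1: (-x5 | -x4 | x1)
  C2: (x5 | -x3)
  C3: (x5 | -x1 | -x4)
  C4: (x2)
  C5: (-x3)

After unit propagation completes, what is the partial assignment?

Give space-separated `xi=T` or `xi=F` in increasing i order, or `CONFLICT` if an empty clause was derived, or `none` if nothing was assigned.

unit clause [2] forces x2=T; simplify:
  satisfied 1 clause(s); 4 remain; assigned so far: [2]
unit clause [-3] forces x3=F; simplify:
  satisfied 2 clause(s); 2 remain; assigned so far: [2, 3]

Answer: x2=T x3=F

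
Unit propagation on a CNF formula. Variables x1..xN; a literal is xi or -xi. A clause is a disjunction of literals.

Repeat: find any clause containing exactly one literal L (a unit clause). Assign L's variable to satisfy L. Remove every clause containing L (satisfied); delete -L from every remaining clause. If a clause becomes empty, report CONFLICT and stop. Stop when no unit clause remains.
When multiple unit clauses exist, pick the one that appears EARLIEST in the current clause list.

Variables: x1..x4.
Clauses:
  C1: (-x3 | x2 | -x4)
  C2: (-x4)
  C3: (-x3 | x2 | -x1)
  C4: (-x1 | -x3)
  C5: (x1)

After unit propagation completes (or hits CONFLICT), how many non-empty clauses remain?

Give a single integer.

unit clause [-4] forces x4=F; simplify:
  satisfied 2 clause(s); 3 remain; assigned so far: [4]
unit clause [1] forces x1=T; simplify:
  drop -1 from [-3, 2, -1] -> [-3, 2]
  drop -1 from [-1, -3] -> [-3]
  satisfied 1 clause(s); 2 remain; assigned so far: [1, 4]
unit clause [-3] forces x3=F; simplify:
  satisfied 2 clause(s); 0 remain; assigned so far: [1, 3, 4]

Answer: 0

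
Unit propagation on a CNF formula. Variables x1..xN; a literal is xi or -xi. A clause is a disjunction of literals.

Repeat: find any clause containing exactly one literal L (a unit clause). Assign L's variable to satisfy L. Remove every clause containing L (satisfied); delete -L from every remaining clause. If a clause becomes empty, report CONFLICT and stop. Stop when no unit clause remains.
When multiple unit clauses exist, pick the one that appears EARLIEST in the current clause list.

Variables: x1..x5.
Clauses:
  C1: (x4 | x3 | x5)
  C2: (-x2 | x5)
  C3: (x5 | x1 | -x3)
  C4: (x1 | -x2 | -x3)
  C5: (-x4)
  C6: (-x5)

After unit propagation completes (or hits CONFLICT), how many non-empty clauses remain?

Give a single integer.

unit clause [-4] forces x4=F; simplify:
  drop 4 from [4, 3, 5] -> [3, 5]
  satisfied 1 clause(s); 5 remain; assigned so far: [4]
unit clause [-5] forces x5=F; simplify:
  drop 5 from [3, 5] -> [3]
  drop 5 from [-2, 5] -> [-2]
  drop 5 from [5, 1, -3] -> [1, -3]
  satisfied 1 clause(s); 4 remain; assigned so far: [4, 5]
unit clause [3] forces x3=T; simplify:
  drop -3 from [1, -3] -> [1]
  drop -3 from [1, -2, -3] -> [1, -2]
  satisfied 1 clause(s); 3 remain; assigned so far: [3, 4, 5]
unit clause [-2] forces x2=F; simplify:
  satisfied 2 clause(s); 1 remain; assigned so far: [2, 3, 4, 5]
unit clause [1] forces x1=T; simplify:
  satisfied 1 clause(s); 0 remain; assigned so far: [1, 2, 3, 4, 5]

Answer: 0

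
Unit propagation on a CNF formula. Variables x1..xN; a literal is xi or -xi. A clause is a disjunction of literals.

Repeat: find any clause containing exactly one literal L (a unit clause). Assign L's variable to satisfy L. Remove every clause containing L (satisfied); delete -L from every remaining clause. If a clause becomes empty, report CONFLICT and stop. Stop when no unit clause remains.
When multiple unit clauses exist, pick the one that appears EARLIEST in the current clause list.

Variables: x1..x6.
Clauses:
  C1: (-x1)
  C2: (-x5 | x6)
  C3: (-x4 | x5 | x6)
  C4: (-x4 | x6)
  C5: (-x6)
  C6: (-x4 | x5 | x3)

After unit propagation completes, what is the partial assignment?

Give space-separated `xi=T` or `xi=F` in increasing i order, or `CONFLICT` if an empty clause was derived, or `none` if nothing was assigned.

Answer: x1=F x4=F x5=F x6=F

Derivation:
unit clause [-1] forces x1=F; simplify:
  satisfied 1 clause(s); 5 remain; assigned so far: [1]
unit clause [-6] forces x6=F; simplify:
  drop 6 from [-5, 6] -> [-5]
  drop 6 from [-4, 5, 6] -> [-4, 5]
  drop 6 from [-4, 6] -> [-4]
  satisfied 1 clause(s); 4 remain; assigned so far: [1, 6]
unit clause [-5] forces x5=F; simplify:
  drop 5 from [-4, 5] -> [-4]
  drop 5 from [-4, 5, 3] -> [-4, 3]
  satisfied 1 clause(s); 3 remain; assigned so far: [1, 5, 6]
unit clause [-4] forces x4=F; simplify:
  satisfied 3 clause(s); 0 remain; assigned so far: [1, 4, 5, 6]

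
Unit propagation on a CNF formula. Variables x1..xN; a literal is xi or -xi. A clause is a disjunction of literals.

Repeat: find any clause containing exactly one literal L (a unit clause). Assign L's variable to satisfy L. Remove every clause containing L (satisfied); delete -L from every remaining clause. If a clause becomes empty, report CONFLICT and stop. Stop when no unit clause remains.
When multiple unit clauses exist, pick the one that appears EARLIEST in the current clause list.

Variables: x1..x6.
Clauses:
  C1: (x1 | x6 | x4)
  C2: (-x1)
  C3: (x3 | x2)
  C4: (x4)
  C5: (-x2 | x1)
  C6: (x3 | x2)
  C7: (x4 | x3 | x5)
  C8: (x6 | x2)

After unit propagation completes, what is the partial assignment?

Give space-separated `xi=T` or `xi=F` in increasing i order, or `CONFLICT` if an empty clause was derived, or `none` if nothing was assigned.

Answer: x1=F x2=F x3=T x4=T x6=T

Derivation:
unit clause [-1] forces x1=F; simplify:
  drop 1 from [1, 6, 4] -> [6, 4]
  drop 1 from [-2, 1] -> [-2]
  satisfied 1 clause(s); 7 remain; assigned so far: [1]
unit clause [4] forces x4=T; simplify:
  satisfied 3 clause(s); 4 remain; assigned so far: [1, 4]
unit clause [-2] forces x2=F; simplify:
  drop 2 from [3, 2] -> [3]
  drop 2 from [3, 2] -> [3]
  drop 2 from [6, 2] -> [6]
  satisfied 1 clause(s); 3 remain; assigned so far: [1, 2, 4]
unit clause [3] forces x3=T; simplify:
  satisfied 2 clause(s); 1 remain; assigned so far: [1, 2, 3, 4]
unit clause [6] forces x6=T; simplify:
  satisfied 1 clause(s); 0 remain; assigned so far: [1, 2, 3, 4, 6]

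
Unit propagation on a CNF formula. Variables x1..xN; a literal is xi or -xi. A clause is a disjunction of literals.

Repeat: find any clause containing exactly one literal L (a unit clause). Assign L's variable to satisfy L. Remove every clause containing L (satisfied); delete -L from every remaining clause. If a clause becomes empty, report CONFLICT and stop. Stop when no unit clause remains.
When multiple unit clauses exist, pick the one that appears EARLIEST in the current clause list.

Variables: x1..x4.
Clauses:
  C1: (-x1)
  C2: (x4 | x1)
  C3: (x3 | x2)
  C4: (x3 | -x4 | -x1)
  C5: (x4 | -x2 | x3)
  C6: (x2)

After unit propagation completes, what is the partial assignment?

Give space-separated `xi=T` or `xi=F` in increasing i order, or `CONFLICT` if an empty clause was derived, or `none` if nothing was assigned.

unit clause [-1] forces x1=F; simplify:
  drop 1 from [4, 1] -> [4]
  satisfied 2 clause(s); 4 remain; assigned so far: [1]
unit clause [4] forces x4=T; simplify:
  satisfied 2 clause(s); 2 remain; assigned so far: [1, 4]
unit clause [2] forces x2=T; simplify:
  satisfied 2 clause(s); 0 remain; assigned so far: [1, 2, 4]

Answer: x1=F x2=T x4=T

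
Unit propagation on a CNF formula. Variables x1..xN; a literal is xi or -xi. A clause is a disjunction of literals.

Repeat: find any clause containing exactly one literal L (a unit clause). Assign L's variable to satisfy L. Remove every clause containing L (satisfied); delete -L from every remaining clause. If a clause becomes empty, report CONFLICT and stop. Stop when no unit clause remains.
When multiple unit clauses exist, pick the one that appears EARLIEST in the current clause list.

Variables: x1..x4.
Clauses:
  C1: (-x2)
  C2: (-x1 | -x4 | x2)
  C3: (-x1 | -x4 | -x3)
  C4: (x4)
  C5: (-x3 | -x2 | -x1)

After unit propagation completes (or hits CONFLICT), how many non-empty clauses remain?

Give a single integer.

Answer: 0

Derivation:
unit clause [-2] forces x2=F; simplify:
  drop 2 from [-1, -4, 2] -> [-1, -4]
  satisfied 2 clause(s); 3 remain; assigned so far: [2]
unit clause [4] forces x4=T; simplify:
  drop -4 from [-1, -4] -> [-1]
  drop -4 from [-1, -4, -3] -> [-1, -3]
  satisfied 1 clause(s); 2 remain; assigned so far: [2, 4]
unit clause [-1] forces x1=F; simplify:
  satisfied 2 clause(s); 0 remain; assigned so far: [1, 2, 4]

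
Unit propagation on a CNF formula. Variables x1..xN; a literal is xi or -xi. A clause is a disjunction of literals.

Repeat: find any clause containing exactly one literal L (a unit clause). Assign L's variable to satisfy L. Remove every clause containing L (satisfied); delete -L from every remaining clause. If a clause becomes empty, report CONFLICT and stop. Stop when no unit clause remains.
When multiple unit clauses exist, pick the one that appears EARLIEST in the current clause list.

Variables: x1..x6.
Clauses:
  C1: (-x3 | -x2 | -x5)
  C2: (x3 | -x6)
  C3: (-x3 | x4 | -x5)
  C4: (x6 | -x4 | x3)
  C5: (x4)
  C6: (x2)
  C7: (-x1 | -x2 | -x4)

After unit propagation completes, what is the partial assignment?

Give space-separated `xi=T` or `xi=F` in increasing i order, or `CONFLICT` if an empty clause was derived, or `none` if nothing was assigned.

unit clause [4] forces x4=T; simplify:
  drop -4 from [6, -4, 3] -> [6, 3]
  drop -4 from [-1, -2, -4] -> [-1, -2]
  satisfied 2 clause(s); 5 remain; assigned so far: [4]
unit clause [2] forces x2=T; simplify:
  drop -2 from [-3, -2, -5] -> [-3, -5]
  drop -2 from [-1, -2] -> [-1]
  satisfied 1 clause(s); 4 remain; assigned so far: [2, 4]
unit clause [-1] forces x1=F; simplify:
  satisfied 1 clause(s); 3 remain; assigned so far: [1, 2, 4]

Answer: x1=F x2=T x4=T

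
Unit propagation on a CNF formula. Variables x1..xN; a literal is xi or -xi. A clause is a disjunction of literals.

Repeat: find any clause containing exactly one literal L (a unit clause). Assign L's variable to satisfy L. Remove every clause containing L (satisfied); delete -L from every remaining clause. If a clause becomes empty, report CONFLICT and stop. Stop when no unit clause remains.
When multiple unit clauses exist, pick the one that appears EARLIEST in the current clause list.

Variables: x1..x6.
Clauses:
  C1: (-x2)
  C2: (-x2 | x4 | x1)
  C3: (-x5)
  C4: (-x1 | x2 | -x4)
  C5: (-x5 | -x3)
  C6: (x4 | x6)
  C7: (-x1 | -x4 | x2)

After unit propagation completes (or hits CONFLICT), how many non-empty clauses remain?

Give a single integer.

unit clause [-2] forces x2=F; simplify:
  drop 2 from [-1, 2, -4] -> [-1, -4]
  drop 2 from [-1, -4, 2] -> [-1, -4]
  satisfied 2 clause(s); 5 remain; assigned so far: [2]
unit clause [-5] forces x5=F; simplify:
  satisfied 2 clause(s); 3 remain; assigned so far: [2, 5]

Answer: 3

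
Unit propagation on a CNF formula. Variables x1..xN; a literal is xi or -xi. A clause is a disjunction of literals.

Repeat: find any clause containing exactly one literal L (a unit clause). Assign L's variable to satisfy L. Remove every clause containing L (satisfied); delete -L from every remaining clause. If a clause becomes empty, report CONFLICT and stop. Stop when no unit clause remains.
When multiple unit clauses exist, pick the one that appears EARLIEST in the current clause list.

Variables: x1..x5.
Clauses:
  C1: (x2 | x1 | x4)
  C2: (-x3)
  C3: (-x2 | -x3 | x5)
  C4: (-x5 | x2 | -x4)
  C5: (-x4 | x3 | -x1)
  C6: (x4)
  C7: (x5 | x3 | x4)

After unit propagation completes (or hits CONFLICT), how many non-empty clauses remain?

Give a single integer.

unit clause [-3] forces x3=F; simplify:
  drop 3 from [-4, 3, -1] -> [-4, -1]
  drop 3 from [5, 3, 4] -> [5, 4]
  satisfied 2 clause(s); 5 remain; assigned so far: [3]
unit clause [4] forces x4=T; simplify:
  drop -4 from [-5, 2, -4] -> [-5, 2]
  drop -4 from [-4, -1] -> [-1]
  satisfied 3 clause(s); 2 remain; assigned so far: [3, 4]
unit clause [-1] forces x1=F; simplify:
  satisfied 1 clause(s); 1 remain; assigned so far: [1, 3, 4]

Answer: 1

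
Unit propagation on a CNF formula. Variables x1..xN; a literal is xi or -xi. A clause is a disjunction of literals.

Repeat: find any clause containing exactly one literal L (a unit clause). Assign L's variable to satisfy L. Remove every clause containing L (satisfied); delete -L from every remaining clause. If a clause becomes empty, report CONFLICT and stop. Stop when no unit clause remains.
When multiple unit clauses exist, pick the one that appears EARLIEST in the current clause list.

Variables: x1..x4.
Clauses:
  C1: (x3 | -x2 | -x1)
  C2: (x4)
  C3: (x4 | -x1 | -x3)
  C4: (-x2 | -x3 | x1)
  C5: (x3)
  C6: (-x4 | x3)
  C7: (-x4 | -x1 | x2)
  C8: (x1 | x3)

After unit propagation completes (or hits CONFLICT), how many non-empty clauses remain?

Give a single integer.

Answer: 2

Derivation:
unit clause [4] forces x4=T; simplify:
  drop -4 from [-4, 3] -> [3]
  drop -4 from [-4, -1, 2] -> [-1, 2]
  satisfied 2 clause(s); 6 remain; assigned so far: [4]
unit clause [3] forces x3=T; simplify:
  drop -3 from [-2, -3, 1] -> [-2, 1]
  satisfied 4 clause(s); 2 remain; assigned so far: [3, 4]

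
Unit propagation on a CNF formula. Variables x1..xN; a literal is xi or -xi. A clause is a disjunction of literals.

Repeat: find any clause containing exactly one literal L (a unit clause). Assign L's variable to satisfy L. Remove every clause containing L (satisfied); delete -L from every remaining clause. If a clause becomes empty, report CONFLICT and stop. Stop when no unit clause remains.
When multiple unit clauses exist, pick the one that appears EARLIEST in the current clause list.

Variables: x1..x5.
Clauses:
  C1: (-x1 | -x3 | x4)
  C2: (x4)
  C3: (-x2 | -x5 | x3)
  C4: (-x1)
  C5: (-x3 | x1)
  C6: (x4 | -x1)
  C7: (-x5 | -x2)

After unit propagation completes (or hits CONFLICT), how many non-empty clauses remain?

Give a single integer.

Answer: 2

Derivation:
unit clause [4] forces x4=T; simplify:
  satisfied 3 clause(s); 4 remain; assigned so far: [4]
unit clause [-1] forces x1=F; simplify:
  drop 1 from [-3, 1] -> [-3]
  satisfied 1 clause(s); 3 remain; assigned so far: [1, 4]
unit clause [-3] forces x3=F; simplify:
  drop 3 from [-2, -5, 3] -> [-2, -5]
  satisfied 1 clause(s); 2 remain; assigned so far: [1, 3, 4]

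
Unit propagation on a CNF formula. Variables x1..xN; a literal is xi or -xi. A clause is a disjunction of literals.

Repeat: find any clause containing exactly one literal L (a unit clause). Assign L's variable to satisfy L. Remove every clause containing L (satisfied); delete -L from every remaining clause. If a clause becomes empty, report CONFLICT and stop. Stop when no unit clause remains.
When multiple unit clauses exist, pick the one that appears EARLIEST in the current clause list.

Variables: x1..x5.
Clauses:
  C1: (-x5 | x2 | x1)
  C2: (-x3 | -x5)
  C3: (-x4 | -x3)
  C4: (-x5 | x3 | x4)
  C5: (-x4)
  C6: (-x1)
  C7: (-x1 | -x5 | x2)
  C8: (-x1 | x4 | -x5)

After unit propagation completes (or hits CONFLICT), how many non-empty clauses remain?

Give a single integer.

Answer: 3

Derivation:
unit clause [-4] forces x4=F; simplify:
  drop 4 from [-5, 3, 4] -> [-5, 3]
  drop 4 from [-1, 4, -5] -> [-1, -5]
  satisfied 2 clause(s); 6 remain; assigned so far: [4]
unit clause [-1] forces x1=F; simplify:
  drop 1 from [-5, 2, 1] -> [-5, 2]
  satisfied 3 clause(s); 3 remain; assigned so far: [1, 4]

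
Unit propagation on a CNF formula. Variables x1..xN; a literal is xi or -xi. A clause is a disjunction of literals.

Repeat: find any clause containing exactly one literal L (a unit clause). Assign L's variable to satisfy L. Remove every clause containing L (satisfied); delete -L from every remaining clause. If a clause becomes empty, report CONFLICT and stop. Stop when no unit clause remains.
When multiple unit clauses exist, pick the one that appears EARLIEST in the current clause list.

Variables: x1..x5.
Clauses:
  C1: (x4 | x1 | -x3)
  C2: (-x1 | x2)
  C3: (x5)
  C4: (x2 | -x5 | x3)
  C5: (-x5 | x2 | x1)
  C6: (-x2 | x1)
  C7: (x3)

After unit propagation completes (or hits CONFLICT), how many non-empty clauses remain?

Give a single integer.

unit clause [5] forces x5=T; simplify:
  drop -5 from [2, -5, 3] -> [2, 3]
  drop -5 from [-5, 2, 1] -> [2, 1]
  satisfied 1 clause(s); 6 remain; assigned so far: [5]
unit clause [3] forces x3=T; simplify:
  drop -3 from [4, 1, -3] -> [4, 1]
  satisfied 2 clause(s); 4 remain; assigned so far: [3, 5]

Answer: 4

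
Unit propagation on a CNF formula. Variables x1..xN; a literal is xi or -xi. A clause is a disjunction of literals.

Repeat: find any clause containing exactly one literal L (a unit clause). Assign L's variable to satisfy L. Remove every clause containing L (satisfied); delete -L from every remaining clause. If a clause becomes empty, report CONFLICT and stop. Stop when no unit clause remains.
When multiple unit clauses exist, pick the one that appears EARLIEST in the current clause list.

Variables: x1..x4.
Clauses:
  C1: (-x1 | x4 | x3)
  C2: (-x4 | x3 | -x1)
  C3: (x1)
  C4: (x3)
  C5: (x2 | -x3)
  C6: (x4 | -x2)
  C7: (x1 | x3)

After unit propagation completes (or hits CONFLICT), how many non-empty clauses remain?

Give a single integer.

unit clause [1] forces x1=T; simplify:
  drop -1 from [-1, 4, 3] -> [4, 3]
  drop -1 from [-4, 3, -1] -> [-4, 3]
  satisfied 2 clause(s); 5 remain; assigned so far: [1]
unit clause [3] forces x3=T; simplify:
  drop -3 from [2, -3] -> [2]
  satisfied 3 clause(s); 2 remain; assigned so far: [1, 3]
unit clause [2] forces x2=T; simplify:
  drop -2 from [4, -2] -> [4]
  satisfied 1 clause(s); 1 remain; assigned so far: [1, 2, 3]
unit clause [4] forces x4=T; simplify:
  satisfied 1 clause(s); 0 remain; assigned so far: [1, 2, 3, 4]

Answer: 0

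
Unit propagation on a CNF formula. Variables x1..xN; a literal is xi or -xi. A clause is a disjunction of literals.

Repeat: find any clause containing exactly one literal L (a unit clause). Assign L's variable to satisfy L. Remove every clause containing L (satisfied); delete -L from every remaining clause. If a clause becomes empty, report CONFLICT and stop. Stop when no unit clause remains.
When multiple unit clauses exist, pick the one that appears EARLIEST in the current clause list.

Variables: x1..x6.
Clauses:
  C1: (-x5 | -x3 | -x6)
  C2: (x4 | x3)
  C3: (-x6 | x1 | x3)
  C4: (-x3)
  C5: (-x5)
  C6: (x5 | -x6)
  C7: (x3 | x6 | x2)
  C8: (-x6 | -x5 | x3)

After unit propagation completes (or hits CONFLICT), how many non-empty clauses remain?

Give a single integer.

unit clause [-3] forces x3=F; simplify:
  drop 3 from [4, 3] -> [4]
  drop 3 from [-6, 1, 3] -> [-6, 1]
  drop 3 from [3, 6, 2] -> [6, 2]
  drop 3 from [-6, -5, 3] -> [-6, -5]
  satisfied 2 clause(s); 6 remain; assigned so far: [3]
unit clause [4] forces x4=T; simplify:
  satisfied 1 clause(s); 5 remain; assigned so far: [3, 4]
unit clause [-5] forces x5=F; simplify:
  drop 5 from [5, -6] -> [-6]
  satisfied 2 clause(s); 3 remain; assigned so far: [3, 4, 5]
unit clause [-6] forces x6=F; simplify:
  drop 6 from [6, 2] -> [2]
  satisfied 2 clause(s); 1 remain; assigned so far: [3, 4, 5, 6]
unit clause [2] forces x2=T; simplify:
  satisfied 1 clause(s); 0 remain; assigned so far: [2, 3, 4, 5, 6]

Answer: 0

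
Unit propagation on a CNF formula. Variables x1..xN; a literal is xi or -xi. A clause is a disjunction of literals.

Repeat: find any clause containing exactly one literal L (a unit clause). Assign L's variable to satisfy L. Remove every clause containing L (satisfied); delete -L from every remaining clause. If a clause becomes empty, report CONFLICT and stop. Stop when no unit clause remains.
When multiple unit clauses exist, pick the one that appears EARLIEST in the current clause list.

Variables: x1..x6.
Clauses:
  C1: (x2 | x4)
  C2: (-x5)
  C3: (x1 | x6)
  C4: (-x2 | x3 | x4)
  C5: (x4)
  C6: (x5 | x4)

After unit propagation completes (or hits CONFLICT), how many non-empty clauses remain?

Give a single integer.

Answer: 1

Derivation:
unit clause [-5] forces x5=F; simplify:
  drop 5 from [5, 4] -> [4]
  satisfied 1 clause(s); 5 remain; assigned so far: [5]
unit clause [4] forces x4=T; simplify:
  satisfied 4 clause(s); 1 remain; assigned so far: [4, 5]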